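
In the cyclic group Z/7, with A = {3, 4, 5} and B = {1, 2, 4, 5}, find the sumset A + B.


Work in Z/7Z: reduce every sum a + b modulo 7.
Enumerate all 12 pairs:
a = 3: 3+1=4, 3+2=5, 3+4=0, 3+5=1
a = 4: 4+1=5, 4+2=6, 4+4=1, 4+5=2
a = 5: 5+1=6, 5+2=0, 5+4=2, 5+5=3
Distinct residues collected: {0, 1, 2, 3, 4, 5, 6}
|A + B| = 7 (out of 7 total residues).

A + B = {0, 1, 2, 3, 4, 5, 6}


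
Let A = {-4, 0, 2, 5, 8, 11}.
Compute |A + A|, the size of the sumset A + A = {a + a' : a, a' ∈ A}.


A + A = {a + a' : a, a' ∈ A}; |A| = 6.
General bounds: 2|A| - 1 ≤ |A + A| ≤ |A|(|A|+1)/2, i.e. 11 ≤ |A + A| ≤ 21.
Lower bound 2|A|-1 is attained iff A is an arithmetic progression.
Enumerate sums a + a' for a ≤ a' (symmetric, so this suffices):
a = -4: -4+-4=-8, -4+0=-4, -4+2=-2, -4+5=1, -4+8=4, -4+11=7
a = 0: 0+0=0, 0+2=2, 0+5=5, 0+8=8, 0+11=11
a = 2: 2+2=4, 2+5=7, 2+8=10, 2+11=13
a = 5: 5+5=10, 5+8=13, 5+11=16
a = 8: 8+8=16, 8+11=19
a = 11: 11+11=22
Distinct sums: {-8, -4, -2, 0, 1, 2, 4, 5, 7, 8, 10, 11, 13, 16, 19, 22}
|A + A| = 16

|A + A| = 16


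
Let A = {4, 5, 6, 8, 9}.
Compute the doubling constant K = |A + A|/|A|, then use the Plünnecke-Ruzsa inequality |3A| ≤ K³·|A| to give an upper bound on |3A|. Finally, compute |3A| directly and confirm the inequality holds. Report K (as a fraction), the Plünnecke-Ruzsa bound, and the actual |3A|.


|A| = 5.
Step 1: Compute A + A by enumerating all 25 pairs.
A + A = {8, 9, 10, 11, 12, 13, 14, 15, 16, 17, 18}, so |A + A| = 11.
Step 2: Doubling constant K = |A + A|/|A| = 11/5 = 11/5 ≈ 2.2000.
Step 3: Plünnecke-Ruzsa gives |3A| ≤ K³·|A| = (2.2000)³ · 5 ≈ 53.2400.
Step 4: Compute 3A = A + A + A directly by enumerating all triples (a,b,c) ∈ A³; |3A| = 16.
Step 5: Check 16 ≤ 53.2400? Yes ✓.

K = 11/5, Plünnecke-Ruzsa bound K³|A| ≈ 53.2400, |3A| = 16, inequality holds.


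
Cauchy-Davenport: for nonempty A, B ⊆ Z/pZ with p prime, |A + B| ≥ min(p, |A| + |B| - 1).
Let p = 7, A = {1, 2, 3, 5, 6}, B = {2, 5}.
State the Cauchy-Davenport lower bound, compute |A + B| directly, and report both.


Cauchy-Davenport: |A + B| ≥ min(p, |A| + |B| - 1) for A, B nonempty in Z/pZ.
|A| = 5, |B| = 2, p = 7.
CD lower bound = min(7, 5 + 2 - 1) = min(7, 6) = 6.
Compute A + B mod 7 directly:
a = 1: 1+2=3, 1+5=6
a = 2: 2+2=4, 2+5=0
a = 3: 3+2=5, 3+5=1
a = 5: 5+2=0, 5+5=3
a = 6: 6+2=1, 6+5=4
A + B = {0, 1, 3, 4, 5, 6}, so |A + B| = 6.
Verify: 6 ≥ 6? Yes ✓.

CD lower bound = 6, actual |A + B| = 6.


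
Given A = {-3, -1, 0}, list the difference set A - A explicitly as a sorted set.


A - A = {a - a' : a, a' ∈ A}.
Compute a - a' for each ordered pair (a, a'):
a = -3: -3--3=0, -3--1=-2, -3-0=-3
a = -1: -1--3=2, -1--1=0, -1-0=-1
a = 0: 0--3=3, 0--1=1, 0-0=0
Collecting distinct values (and noting 0 appears from a-a):
A - A = {-3, -2, -1, 0, 1, 2, 3}
|A - A| = 7

A - A = {-3, -2, -1, 0, 1, 2, 3}


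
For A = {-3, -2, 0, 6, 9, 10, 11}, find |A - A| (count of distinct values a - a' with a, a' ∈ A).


A - A = {a - a' : a, a' ∈ A}; |A| = 7.
Bounds: 2|A|-1 ≤ |A - A| ≤ |A|² - |A| + 1, i.e. 13 ≤ |A - A| ≤ 43.
Note: 0 ∈ A - A always (from a - a). The set is symmetric: if d ∈ A - A then -d ∈ A - A.
Enumerate nonzero differences d = a - a' with a > a' (then include -d):
Positive differences: {1, 2, 3, 4, 5, 6, 8, 9, 10, 11, 12, 13, 14}
Full difference set: {0} ∪ (positive diffs) ∪ (negative diffs).
|A - A| = 1 + 2·13 = 27 (matches direct enumeration: 27).

|A - A| = 27


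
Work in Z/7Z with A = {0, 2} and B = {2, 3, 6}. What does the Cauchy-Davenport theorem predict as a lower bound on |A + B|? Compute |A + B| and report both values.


Cauchy-Davenport: |A + B| ≥ min(p, |A| + |B| - 1) for A, B nonempty in Z/pZ.
|A| = 2, |B| = 3, p = 7.
CD lower bound = min(7, 2 + 3 - 1) = min(7, 4) = 4.
Compute A + B mod 7 directly:
a = 0: 0+2=2, 0+3=3, 0+6=6
a = 2: 2+2=4, 2+3=5, 2+6=1
A + B = {1, 2, 3, 4, 5, 6}, so |A + B| = 6.
Verify: 6 ≥ 4? Yes ✓.

CD lower bound = 4, actual |A + B| = 6.


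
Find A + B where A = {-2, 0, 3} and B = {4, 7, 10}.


A + B = {a + b : a ∈ A, b ∈ B}.
Enumerate all |A|·|B| = 3·3 = 9 pairs (a, b) and collect distinct sums.
a = -2: -2+4=2, -2+7=5, -2+10=8
a = 0: 0+4=4, 0+7=7, 0+10=10
a = 3: 3+4=7, 3+7=10, 3+10=13
Collecting distinct sums: A + B = {2, 4, 5, 7, 8, 10, 13}
|A + B| = 7

A + B = {2, 4, 5, 7, 8, 10, 13}


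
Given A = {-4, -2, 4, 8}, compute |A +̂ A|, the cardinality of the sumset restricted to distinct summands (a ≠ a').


Restricted sumset: A +̂ A = {a + a' : a ∈ A, a' ∈ A, a ≠ a'}.
Equivalently, take A + A and drop any sum 2a that is achievable ONLY as a + a for a ∈ A (i.e. sums representable only with equal summands).
Enumerate pairs (a, a') with a < a' (symmetric, so each unordered pair gives one sum; this covers all a ≠ a'):
  -4 + -2 = -6
  -4 + 4 = 0
  -4 + 8 = 4
  -2 + 4 = 2
  -2 + 8 = 6
  4 + 8 = 12
Collected distinct sums: {-6, 0, 2, 4, 6, 12}
|A +̂ A| = 6
(Reference bound: |A +̂ A| ≥ 2|A| - 3 for |A| ≥ 2, with |A| = 4 giving ≥ 5.)

|A +̂ A| = 6


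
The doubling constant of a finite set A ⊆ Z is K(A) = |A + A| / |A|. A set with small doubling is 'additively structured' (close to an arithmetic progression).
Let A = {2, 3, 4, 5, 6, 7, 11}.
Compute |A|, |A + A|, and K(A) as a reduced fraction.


|A| = 7.
Compute A + A by enumerating all 49 pairs.
A + A = {4, 5, 6, 7, 8, 9, 10, 11, 12, 13, 14, 15, 16, 17, 18, 22}, so |A + A| = 16.
K = |A + A| / |A| = 16/7 (already in lowest terms) ≈ 2.2857.
Reference: AP of size 7 gives K = 13/7 ≈ 1.8571; a fully generic set of size 7 gives K ≈ 4.0000.

|A| = 7, |A + A| = 16, K = 16/7.


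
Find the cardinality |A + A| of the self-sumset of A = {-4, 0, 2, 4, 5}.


A + A = {a + a' : a, a' ∈ A}; |A| = 5.
General bounds: 2|A| - 1 ≤ |A + A| ≤ |A|(|A|+1)/2, i.e. 9 ≤ |A + A| ≤ 15.
Lower bound 2|A|-1 is attained iff A is an arithmetic progression.
Enumerate sums a + a' for a ≤ a' (symmetric, so this suffices):
a = -4: -4+-4=-8, -4+0=-4, -4+2=-2, -4+4=0, -4+5=1
a = 0: 0+0=0, 0+2=2, 0+4=4, 0+5=5
a = 2: 2+2=4, 2+4=6, 2+5=7
a = 4: 4+4=8, 4+5=9
a = 5: 5+5=10
Distinct sums: {-8, -4, -2, 0, 1, 2, 4, 5, 6, 7, 8, 9, 10}
|A + A| = 13

|A + A| = 13


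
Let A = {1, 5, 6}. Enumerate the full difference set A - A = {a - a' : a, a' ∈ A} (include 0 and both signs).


A - A = {a - a' : a, a' ∈ A}.
Compute a - a' for each ordered pair (a, a'):
a = 1: 1-1=0, 1-5=-4, 1-6=-5
a = 5: 5-1=4, 5-5=0, 5-6=-1
a = 6: 6-1=5, 6-5=1, 6-6=0
Collecting distinct values (and noting 0 appears from a-a):
A - A = {-5, -4, -1, 0, 1, 4, 5}
|A - A| = 7

A - A = {-5, -4, -1, 0, 1, 4, 5}


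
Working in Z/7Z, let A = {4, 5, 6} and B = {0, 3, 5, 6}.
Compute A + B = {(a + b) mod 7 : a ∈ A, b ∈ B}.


Work in Z/7Z: reduce every sum a + b modulo 7.
Enumerate all 12 pairs:
a = 4: 4+0=4, 4+3=0, 4+5=2, 4+6=3
a = 5: 5+0=5, 5+3=1, 5+5=3, 5+6=4
a = 6: 6+0=6, 6+3=2, 6+5=4, 6+6=5
Distinct residues collected: {0, 1, 2, 3, 4, 5, 6}
|A + B| = 7 (out of 7 total residues).

A + B = {0, 1, 2, 3, 4, 5, 6}


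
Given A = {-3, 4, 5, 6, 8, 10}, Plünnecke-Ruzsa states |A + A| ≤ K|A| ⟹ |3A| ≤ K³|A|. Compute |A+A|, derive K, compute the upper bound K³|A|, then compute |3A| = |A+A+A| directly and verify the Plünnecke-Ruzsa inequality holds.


|A| = 6.
Step 1: Compute A + A by enumerating all 36 pairs.
A + A = {-6, 1, 2, 3, 5, 7, 8, 9, 10, 11, 12, 13, 14, 15, 16, 18, 20}, so |A + A| = 17.
Step 2: Doubling constant K = |A + A|/|A| = 17/6 = 17/6 ≈ 2.8333.
Step 3: Plünnecke-Ruzsa gives |3A| ≤ K³·|A| = (2.8333)³ · 6 ≈ 136.4722.
Step 4: Compute 3A = A + A + A directly by enumerating all triples (a,b,c) ∈ A³; |3A| = 30.
Step 5: Check 30 ≤ 136.4722? Yes ✓.

K = 17/6, Plünnecke-Ruzsa bound K³|A| ≈ 136.4722, |3A| = 30, inequality holds.


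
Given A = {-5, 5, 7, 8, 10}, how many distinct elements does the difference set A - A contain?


A - A = {a - a' : a, a' ∈ A}; |A| = 5.
Bounds: 2|A|-1 ≤ |A - A| ≤ |A|² - |A| + 1, i.e. 9 ≤ |A - A| ≤ 21.
Note: 0 ∈ A - A always (from a - a). The set is symmetric: if d ∈ A - A then -d ∈ A - A.
Enumerate nonzero differences d = a - a' with a > a' (then include -d):
Positive differences: {1, 2, 3, 5, 10, 12, 13, 15}
Full difference set: {0} ∪ (positive diffs) ∪ (negative diffs).
|A - A| = 1 + 2·8 = 17 (matches direct enumeration: 17).

|A - A| = 17


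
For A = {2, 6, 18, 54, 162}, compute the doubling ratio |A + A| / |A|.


|A| = 5.
Compute A + A by enumerating all 25 pairs.
A + A = {4, 8, 12, 20, 24, 36, 56, 60, 72, 108, 164, 168, 180, 216, 324}, so |A + A| = 15.
K = |A + A| / |A| = 15/5 = 3/1 ≈ 3.0000.
Reference: AP of size 5 gives K = 9/5 ≈ 1.8000; a fully generic set of size 5 gives K ≈ 3.0000.

|A| = 5, |A + A| = 15, K = 15/5 = 3/1.


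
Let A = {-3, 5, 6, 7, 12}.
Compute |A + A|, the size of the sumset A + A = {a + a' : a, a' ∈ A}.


A + A = {a + a' : a, a' ∈ A}; |A| = 5.
General bounds: 2|A| - 1 ≤ |A + A| ≤ |A|(|A|+1)/2, i.e. 9 ≤ |A + A| ≤ 15.
Lower bound 2|A|-1 is attained iff A is an arithmetic progression.
Enumerate sums a + a' for a ≤ a' (symmetric, so this suffices):
a = -3: -3+-3=-6, -3+5=2, -3+6=3, -3+7=4, -3+12=9
a = 5: 5+5=10, 5+6=11, 5+7=12, 5+12=17
a = 6: 6+6=12, 6+7=13, 6+12=18
a = 7: 7+7=14, 7+12=19
a = 12: 12+12=24
Distinct sums: {-6, 2, 3, 4, 9, 10, 11, 12, 13, 14, 17, 18, 19, 24}
|A + A| = 14

|A + A| = 14


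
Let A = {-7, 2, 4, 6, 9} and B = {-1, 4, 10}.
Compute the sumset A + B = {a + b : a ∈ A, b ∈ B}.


A + B = {a + b : a ∈ A, b ∈ B}.
Enumerate all |A|·|B| = 5·3 = 15 pairs (a, b) and collect distinct sums.
a = -7: -7+-1=-8, -7+4=-3, -7+10=3
a = 2: 2+-1=1, 2+4=6, 2+10=12
a = 4: 4+-1=3, 4+4=8, 4+10=14
a = 6: 6+-1=5, 6+4=10, 6+10=16
a = 9: 9+-1=8, 9+4=13, 9+10=19
Collecting distinct sums: A + B = {-8, -3, 1, 3, 5, 6, 8, 10, 12, 13, 14, 16, 19}
|A + B| = 13

A + B = {-8, -3, 1, 3, 5, 6, 8, 10, 12, 13, 14, 16, 19}


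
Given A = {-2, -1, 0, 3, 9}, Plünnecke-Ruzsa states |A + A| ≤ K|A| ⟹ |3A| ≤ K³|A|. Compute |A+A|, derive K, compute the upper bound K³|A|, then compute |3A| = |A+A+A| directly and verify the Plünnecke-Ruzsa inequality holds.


|A| = 5.
Step 1: Compute A + A by enumerating all 25 pairs.
A + A = {-4, -3, -2, -1, 0, 1, 2, 3, 6, 7, 8, 9, 12, 18}, so |A + A| = 14.
Step 2: Doubling constant K = |A + A|/|A| = 14/5 = 14/5 ≈ 2.8000.
Step 3: Plünnecke-Ruzsa gives |3A| ≤ K³·|A| = (2.8000)³ · 5 ≈ 109.7600.
Step 4: Compute 3A = A + A + A directly by enumerating all triples (a,b,c) ∈ A³; |3A| = 25.
Step 5: Check 25 ≤ 109.7600? Yes ✓.

K = 14/5, Plünnecke-Ruzsa bound K³|A| ≈ 109.7600, |3A| = 25, inequality holds.


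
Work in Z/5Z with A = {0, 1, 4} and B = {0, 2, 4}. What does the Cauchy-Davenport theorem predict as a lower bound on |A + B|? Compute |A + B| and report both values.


Cauchy-Davenport: |A + B| ≥ min(p, |A| + |B| - 1) for A, B nonempty in Z/pZ.
|A| = 3, |B| = 3, p = 5.
CD lower bound = min(5, 3 + 3 - 1) = min(5, 5) = 5.
Compute A + B mod 5 directly:
a = 0: 0+0=0, 0+2=2, 0+4=4
a = 1: 1+0=1, 1+2=3, 1+4=0
a = 4: 4+0=4, 4+2=1, 4+4=3
A + B = {0, 1, 2, 3, 4}, so |A + B| = 5.
Verify: 5 ≥ 5? Yes ✓.

CD lower bound = 5, actual |A + B| = 5.


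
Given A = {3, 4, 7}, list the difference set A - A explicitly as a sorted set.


A - A = {a - a' : a, a' ∈ A}.
Compute a - a' for each ordered pair (a, a'):
a = 3: 3-3=0, 3-4=-1, 3-7=-4
a = 4: 4-3=1, 4-4=0, 4-7=-3
a = 7: 7-3=4, 7-4=3, 7-7=0
Collecting distinct values (and noting 0 appears from a-a):
A - A = {-4, -3, -1, 0, 1, 3, 4}
|A - A| = 7

A - A = {-4, -3, -1, 0, 1, 3, 4}


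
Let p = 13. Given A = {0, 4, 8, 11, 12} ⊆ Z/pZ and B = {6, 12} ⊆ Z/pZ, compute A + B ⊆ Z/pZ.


Work in Z/13Z: reduce every sum a + b modulo 13.
Enumerate all 10 pairs:
a = 0: 0+6=6, 0+12=12
a = 4: 4+6=10, 4+12=3
a = 8: 8+6=1, 8+12=7
a = 11: 11+6=4, 11+12=10
a = 12: 12+6=5, 12+12=11
Distinct residues collected: {1, 3, 4, 5, 6, 7, 10, 11, 12}
|A + B| = 9 (out of 13 total residues).

A + B = {1, 3, 4, 5, 6, 7, 10, 11, 12}


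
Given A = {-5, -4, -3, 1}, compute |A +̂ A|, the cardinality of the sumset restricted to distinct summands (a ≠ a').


Restricted sumset: A +̂ A = {a + a' : a ∈ A, a' ∈ A, a ≠ a'}.
Equivalently, take A + A and drop any sum 2a that is achievable ONLY as a + a for a ∈ A (i.e. sums representable only with equal summands).
Enumerate pairs (a, a') with a < a' (symmetric, so each unordered pair gives one sum; this covers all a ≠ a'):
  -5 + -4 = -9
  -5 + -3 = -8
  -5 + 1 = -4
  -4 + -3 = -7
  -4 + 1 = -3
  -3 + 1 = -2
Collected distinct sums: {-9, -8, -7, -4, -3, -2}
|A +̂ A| = 6
(Reference bound: |A +̂ A| ≥ 2|A| - 3 for |A| ≥ 2, with |A| = 4 giving ≥ 5.)

|A +̂ A| = 6


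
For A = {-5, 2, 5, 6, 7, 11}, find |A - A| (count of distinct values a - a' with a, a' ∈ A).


A - A = {a - a' : a, a' ∈ A}; |A| = 6.
Bounds: 2|A|-1 ≤ |A - A| ≤ |A|² - |A| + 1, i.e. 11 ≤ |A - A| ≤ 31.
Note: 0 ∈ A - A always (from a - a). The set is symmetric: if d ∈ A - A then -d ∈ A - A.
Enumerate nonzero differences d = a - a' with a > a' (then include -d):
Positive differences: {1, 2, 3, 4, 5, 6, 7, 9, 10, 11, 12, 16}
Full difference set: {0} ∪ (positive diffs) ∪ (negative diffs).
|A - A| = 1 + 2·12 = 25 (matches direct enumeration: 25).

|A - A| = 25


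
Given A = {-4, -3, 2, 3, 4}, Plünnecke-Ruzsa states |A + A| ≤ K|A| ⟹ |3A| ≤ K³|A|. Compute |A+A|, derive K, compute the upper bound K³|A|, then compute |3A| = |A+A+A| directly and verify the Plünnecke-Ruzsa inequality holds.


|A| = 5.
Step 1: Compute A + A by enumerating all 25 pairs.
A + A = {-8, -7, -6, -2, -1, 0, 1, 4, 5, 6, 7, 8}, so |A + A| = 12.
Step 2: Doubling constant K = |A + A|/|A| = 12/5 = 12/5 ≈ 2.4000.
Step 3: Plünnecke-Ruzsa gives |3A| ≤ K³·|A| = (2.4000)³ · 5 ≈ 69.1200.
Step 4: Compute 3A = A + A + A directly by enumerating all triples (a,b,c) ∈ A³; |3A| = 22.
Step 5: Check 22 ≤ 69.1200? Yes ✓.

K = 12/5, Plünnecke-Ruzsa bound K³|A| ≈ 69.1200, |3A| = 22, inequality holds.


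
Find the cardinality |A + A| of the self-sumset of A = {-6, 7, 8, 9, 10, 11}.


A + A = {a + a' : a, a' ∈ A}; |A| = 6.
General bounds: 2|A| - 1 ≤ |A + A| ≤ |A|(|A|+1)/2, i.e. 11 ≤ |A + A| ≤ 21.
Lower bound 2|A|-1 is attained iff A is an arithmetic progression.
Enumerate sums a + a' for a ≤ a' (symmetric, so this suffices):
a = -6: -6+-6=-12, -6+7=1, -6+8=2, -6+9=3, -6+10=4, -6+11=5
a = 7: 7+7=14, 7+8=15, 7+9=16, 7+10=17, 7+11=18
a = 8: 8+8=16, 8+9=17, 8+10=18, 8+11=19
a = 9: 9+9=18, 9+10=19, 9+11=20
a = 10: 10+10=20, 10+11=21
a = 11: 11+11=22
Distinct sums: {-12, 1, 2, 3, 4, 5, 14, 15, 16, 17, 18, 19, 20, 21, 22}
|A + A| = 15

|A + A| = 15


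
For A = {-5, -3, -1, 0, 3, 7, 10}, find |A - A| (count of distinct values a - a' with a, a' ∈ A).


A - A = {a - a' : a, a' ∈ A}; |A| = 7.
Bounds: 2|A|-1 ≤ |A - A| ≤ |A|² - |A| + 1, i.e. 13 ≤ |A - A| ≤ 43.
Note: 0 ∈ A - A always (from a - a). The set is symmetric: if d ∈ A - A then -d ∈ A - A.
Enumerate nonzero differences d = a - a' with a > a' (then include -d):
Positive differences: {1, 2, 3, 4, 5, 6, 7, 8, 10, 11, 12, 13, 15}
Full difference set: {0} ∪ (positive diffs) ∪ (negative diffs).
|A - A| = 1 + 2·13 = 27 (matches direct enumeration: 27).

|A - A| = 27


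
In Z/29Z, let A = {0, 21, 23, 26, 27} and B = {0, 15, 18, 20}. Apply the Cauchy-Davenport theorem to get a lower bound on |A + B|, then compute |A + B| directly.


Cauchy-Davenport: |A + B| ≥ min(p, |A| + |B| - 1) for A, B nonempty in Z/pZ.
|A| = 5, |B| = 4, p = 29.
CD lower bound = min(29, 5 + 4 - 1) = min(29, 8) = 8.
Compute A + B mod 29 directly:
a = 0: 0+0=0, 0+15=15, 0+18=18, 0+20=20
a = 21: 21+0=21, 21+15=7, 21+18=10, 21+20=12
a = 23: 23+0=23, 23+15=9, 23+18=12, 23+20=14
a = 26: 26+0=26, 26+15=12, 26+18=15, 26+20=17
a = 27: 27+0=27, 27+15=13, 27+18=16, 27+20=18
A + B = {0, 7, 9, 10, 12, 13, 14, 15, 16, 17, 18, 20, 21, 23, 26, 27}, so |A + B| = 16.
Verify: 16 ≥ 8? Yes ✓.

CD lower bound = 8, actual |A + B| = 16.


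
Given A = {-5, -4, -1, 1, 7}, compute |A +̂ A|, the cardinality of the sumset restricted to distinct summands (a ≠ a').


Restricted sumset: A +̂ A = {a + a' : a ∈ A, a' ∈ A, a ≠ a'}.
Equivalently, take A + A and drop any sum 2a that is achievable ONLY as a + a for a ∈ A (i.e. sums representable only with equal summands).
Enumerate pairs (a, a') with a < a' (symmetric, so each unordered pair gives one sum; this covers all a ≠ a'):
  -5 + -4 = -9
  -5 + -1 = -6
  -5 + 1 = -4
  -5 + 7 = 2
  -4 + -1 = -5
  -4 + 1 = -3
  -4 + 7 = 3
  -1 + 1 = 0
  -1 + 7 = 6
  1 + 7 = 8
Collected distinct sums: {-9, -6, -5, -4, -3, 0, 2, 3, 6, 8}
|A +̂ A| = 10
(Reference bound: |A +̂ A| ≥ 2|A| - 3 for |A| ≥ 2, with |A| = 5 giving ≥ 7.)

|A +̂ A| = 10


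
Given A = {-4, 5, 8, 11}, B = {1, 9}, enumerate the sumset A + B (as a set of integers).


A + B = {a + b : a ∈ A, b ∈ B}.
Enumerate all |A|·|B| = 4·2 = 8 pairs (a, b) and collect distinct sums.
a = -4: -4+1=-3, -4+9=5
a = 5: 5+1=6, 5+9=14
a = 8: 8+1=9, 8+9=17
a = 11: 11+1=12, 11+9=20
Collecting distinct sums: A + B = {-3, 5, 6, 9, 12, 14, 17, 20}
|A + B| = 8

A + B = {-3, 5, 6, 9, 12, 14, 17, 20}


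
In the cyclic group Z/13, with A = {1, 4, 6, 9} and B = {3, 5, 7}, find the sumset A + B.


Work in Z/13Z: reduce every sum a + b modulo 13.
Enumerate all 12 pairs:
a = 1: 1+3=4, 1+5=6, 1+7=8
a = 4: 4+3=7, 4+5=9, 4+7=11
a = 6: 6+3=9, 6+5=11, 6+7=0
a = 9: 9+3=12, 9+5=1, 9+7=3
Distinct residues collected: {0, 1, 3, 4, 6, 7, 8, 9, 11, 12}
|A + B| = 10 (out of 13 total residues).

A + B = {0, 1, 3, 4, 6, 7, 8, 9, 11, 12}


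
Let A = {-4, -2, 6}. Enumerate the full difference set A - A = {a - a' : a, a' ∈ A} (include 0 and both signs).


A - A = {a - a' : a, a' ∈ A}.
Compute a - a' for each ordered pair (a, a'):
a = -4: -4--4=0, -4--2=-2, -4-6=-10
a = -2: -2--4=2, -2--2=0, -2-6=-8
a = 6: 6--4=10, 6--2=8, 6-6=0
Collecting distinct values (and noting 0 appears from a-a):
A - A = {-10, -8, -2, 0, 2, 8, 10}
|A - A| = 7

A - A = {-10, -8, -2, 0, 2, 8, 10}


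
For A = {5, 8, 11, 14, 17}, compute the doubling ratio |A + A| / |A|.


|A| = 5.
Compute A + A by enumerating all 25 pairs.
A + A = {10, 13, 16, 19, 22, 25, 28, 31, 34}, so |A + A| = 9.
K = |A + A| / |A| = 9/5 (already in lowest terms) ≈ 1.8000.
Reference: AP of size 5 gives K = 9/5 ≈ 1.8000; a fully generic set of size 5 gives K ≈ 3.0000.

|A| = 5, |A + A| = 9, K = 9/5.


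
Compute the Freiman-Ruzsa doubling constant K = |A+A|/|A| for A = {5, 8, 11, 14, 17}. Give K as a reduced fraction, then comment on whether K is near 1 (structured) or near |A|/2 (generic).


|A| = 5.
Compute A + A by enumerating all 25 pairs.
A + A = {10, 13, 16, 19, 22, 25, 28, 31, 34}, so |A + A| = 9.
K = |A + A| / |A| = 9/5 (already in lowest terms) ≈ 1.8000.
Reference: AP of size 5 gives K = 9/5 ≈ 1.8000; a fully generic set of size 5 gives K ≈ 3.0000.

|A| = 5, |A + A| = 9, K = 9/5.


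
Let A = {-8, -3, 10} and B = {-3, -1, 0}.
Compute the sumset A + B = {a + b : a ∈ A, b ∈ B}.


A + B = {a + b : a ∈ A, b ∈ B}.
Enumerate all |A|·|B| = 3·3 = 9 pairs (a, b) and collect distinct sums.
a = -8: -8+-3=-11, -8+-1=-9, -8+0=-8
a = -3: -3+-3=-6, -3+-1=-4, -3+0=-3
a = 10: 10+-3=7, 10+-1=9, 10+0=10
Collecting distinct sums: A + B = {-11, -9, -8, -6, -4, -3, 7, 9, 10}
|A + B| = 9

A + B = {-11, -9, -8, -6, -4, -3, 7, 9, 10}


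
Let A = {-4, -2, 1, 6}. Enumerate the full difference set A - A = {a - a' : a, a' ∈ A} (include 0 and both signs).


A - A = {a - a' : a, a' ∈ A}.
Compute a - a' for each ordered pair (a, a'):
a = -4: -4--4=0, -4--2=-2, -4-1=-5, -4-6=-10
a = -2: -2--4=2, -2--2=0, -2-1=-3, -2-6=-8
a = 1: 1--4=5, 1--2=3, 1-1=0, 1-6=-5
a = 6: 6--4=10, 6--2=8, 6-1=5, 6-6=0
Collecting distinct values (and noting 0 appears from a-a):
A - A = {-10, -8, -5, -3, -2, 0, 2, 3, 5, 8, 10}
|A - A| = 11

A - A = {-10, -8, -5, -3, -2, 0, 2, 3, 5, 8, 10}


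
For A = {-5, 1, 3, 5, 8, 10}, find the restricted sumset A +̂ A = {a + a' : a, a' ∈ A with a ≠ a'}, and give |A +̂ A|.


Restricted sumset: A +̂ A = {a + a' : a ∈ A, a' ∈ A, a ≠ a'}.
Equivalently, take A + A and drop any sum 2a that is achievable ONLY as a + a for a ∈ A (i.e. sums representable only with equal summands).
Enumerate pairs (a, a') with a < a' (symmetric, so each unordered pair gives one sum; this covers all a ≠ a'):
  -5 + 1 = -4
  -5 + 3 = -2
  -5 + 5 = 0
  -5 + 8 = 3
  -5 + 10 = 5
  1 + 3 = 4
  1 + 5 = 6
  1 + 8 = 9
  1 + 10 = 11
  3 + 5 = 8
  3 + 8 = 11
  3 + 10 = 13
  5 + 8 = 13
  5 + 10 = 15
  8 + 10 = 18
Collected distinct sums: {-4, -2, 0, 3, 4, 5, 6, 8, 9, 11, 13, 15, 18}
|A +̂ A| = 13
(Reference bound: |A +̂ A| ≥ 2|A| - 3 for |A| ≥ 2, with |A| = 6 giving ≥ 9.)

|A +̂ A| = 13


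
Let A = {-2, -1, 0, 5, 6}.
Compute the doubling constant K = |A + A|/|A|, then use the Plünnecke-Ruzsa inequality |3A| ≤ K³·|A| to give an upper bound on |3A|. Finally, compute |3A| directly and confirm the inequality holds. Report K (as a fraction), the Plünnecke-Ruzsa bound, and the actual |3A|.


|A| = 5.
Step 1: Compute A + A by enumerating all 25 pairs.
A + A = {-4, -3, -2, -1, 0, 3, 4, 5, 6, 10, 11, 12}, so |A + A| = 12.
Step 2: Doubling constant K = |A + A|/|A| = 12/5 = 12/5 ≈ 2.4000.
Step 3: Plünnecke-Ruzsa gives |3A| ≤ K³·|A| = (2.4000)³ · 5 ≈ 69.1200.
Step 4: Compute 3A = A + A + A directly by enumerating all triples (a,b,c) ∈ A³; |3A| = 22.
Step 5: Check 22 ≤ 69.1200? Yes ✓.

K = 12/5, Plünnecke-Ruzsa bound K³|A| ≈ 69.1200, |3A| = 22, inequality holds.


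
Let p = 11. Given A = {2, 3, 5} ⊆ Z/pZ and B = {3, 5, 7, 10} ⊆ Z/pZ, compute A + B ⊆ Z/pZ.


Work in Z/11Z: reduce every sum a + b modulo 11.
Enumerate all 12 pairs:
a = 2: 2+3=5, 2+5=7, 2+7=9, 2+10=1
a = 3: 3+3=6, 3+5=8, 3+7=10, 3+10=2
a = 5: 5+3=8, 5+5=10, 5+7=1, 5+10=4
Distinct residues collected: {1, 2, 4, 5, 6, 7, 8, 9, 10}
|A + B| = 9 (out of 11 total residues).

A + B = {1, 2, 4, 5, 6, 7, 8, 9, 10}


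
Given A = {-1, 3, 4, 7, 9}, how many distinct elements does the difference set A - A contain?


A - A = {a - a' : a, a' ∈ A}; |A| = 5.
Bounds: 2|A|-1 ≤ |A - A| ≤ |A|² - |A| + 1, i.e. 9 ≤ |A - A| ≤ 21.
Note: 0 ∈ A - A always (from a - a). The set is symmetric: if d ∈ A - A then -d ∈ A - A.
Enumerate nonzero differences d = a - a' with a > a' (then include -d):
Positive differences: {1, 2, 3, 4, 5, 6, 8, 10}
Full difference set: {0} ∪ (positive diffs) ∪ (negative diffs).
|A - A| = 1 + 2·8 = 17 (matches direct enumeration: 17).

|A - A| = 17


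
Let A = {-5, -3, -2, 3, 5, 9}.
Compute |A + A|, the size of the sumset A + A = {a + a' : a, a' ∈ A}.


A + A = {a + a' : a, a' ∈ A}; |A| = 6.
General bounds: 2|A| - 1 ≤ |A + A| ≤ |A|(|A|+1)/2, i.e. 11 ≤ |A + A| ≤ 21.
Lower bound 2|A|-1 is attained iff A is an arithmetic progression.
Enumerate sums a + a' for a ≤ a' (symmetric, so this suffices):
a = -5: -5+-5=-10, -5+-3=-8, -5+-2=-7, -5+3=-2, -5+5=0, -5+9=4
a = -3: -3+-3=-6, -3+-2=-5, -3+3=0, -3+5=2, -3+9=6
a = -2: -2+-2=-4, -2+3=1, -2+5=3, -2+9=7
a = 3: 3+3=6, 3+5=8, 3+9=12
a = 5: 5+5=10, 5+9=14
a = 9: 9+9=18
Distinct sums: {-10, -8, -7, -6, -5, -4, -2, 0, 1, 2, 3, 4, 6, 7, 8, 10, 12, 14, 18}
|A + A| = 19

|A + A| = 19


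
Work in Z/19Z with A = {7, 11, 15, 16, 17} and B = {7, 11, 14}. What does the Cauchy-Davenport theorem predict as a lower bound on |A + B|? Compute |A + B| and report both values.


Cauchy-Davenport: |A + B| ≥ min(p, |A| + |B| - 1) for A, B nonempty in Z/pZ.
|A| = 5, |B| = 3, p = 19.
CD lower bound = min(19, 5 + 3 - 1) = min(19, 7) = 7.
Compute A + B mod 19 directly:
a = 7: 7+7=14, 7+11=18, 7+14=2
a = 11: 11+7=18, 11+11=3, 11+14=6
a = 15: 15+7=3, 15+11=7, 15+14=10
a = 16: 16+7=4, 16+11=8, 16+14=11
a = 17: 17+7=5, 17+11=9, 17+14=12
A + B = {2, 3, 4, 5, 6, 7, 8, 9, 10, 11, 12, 14, 18}, so |A + B| = 13.
Verify: 13 ≥ 7? Yes ✓.

CD lower bound = 7, actual |A + B| = 13.


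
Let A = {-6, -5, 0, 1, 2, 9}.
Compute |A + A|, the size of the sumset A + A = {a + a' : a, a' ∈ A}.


A + A = {a + a' : a, a' ∈ A}; |A| = 6.
General bounds: 2|A| - 1 ≤ |A + A| ≤ |A|(|A|+1)/2, i.e. 11 ≤ |A + A| ≤ 21.
Lower bound 2|A|-1 is attained iff A is an arithmetic progression.
Enumerate sums a + a' for a ≤ a' (symmetric, so this suffices):
a = -6: -6+-6=-12, -6+-5=-11, -6+0=-6, -6+1=-5, -6+2=-4, -6+9=3
a = -5: -5+-5=-10, -5+0=-5, -5+1=-4, -5+2=-3, -5+9=4
a = 0: 0+0=0, 0+1=1, 0+2=2, 0+9=9
a = 1: 1+1=2, 1+2=3, 1+9=10
a = 2: 2+2=4, 2+9=11
a = 9: 9+9=18
Distinct sums: {-12, -11, -10, -6, -5, -4, -3, 0, 1, 2, 3, 4, 9, 10, 11, 18}
|A + A| = 16

|A + A| = 16


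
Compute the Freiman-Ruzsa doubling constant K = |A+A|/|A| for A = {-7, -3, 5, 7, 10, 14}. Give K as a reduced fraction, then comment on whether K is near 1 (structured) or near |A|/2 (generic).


|A| = 6.
Compute A + A by enumerating all 36 pairs.
A + A = {-14, -10, -6, -2, 0, 2, 3, 4, 7, 10, 11, 12, 14, 15, 17, 19, 20, 21, 24, 28}, so |A + A| = 20.
K = |A + A| / |A| = 20/6 = 10/3 ≈ 3.3333.
Reference: AP of size 6 gives K = 11/6 ≈ 1.8333; a fully generic set of size 6 gives K ≈ 3.5000.

|A| = 6, |A + A| = 20, K = 20/6 = 10/3.


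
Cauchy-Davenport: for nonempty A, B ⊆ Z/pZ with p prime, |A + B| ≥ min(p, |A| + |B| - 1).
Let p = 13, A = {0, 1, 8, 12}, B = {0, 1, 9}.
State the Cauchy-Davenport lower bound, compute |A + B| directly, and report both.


Cauchy-Davenport: |A + B| ≥ min(p, |A| + |B| - 1) for A, B nonempty in Z/pZ.
|A| = 4, |B| = 3, p = 13.
CD lower bound = min(13, 4 + 3 - 1) = min(13, 6) = 6.
Compute A + B mod 13 directly:
a = 0: 0+0=0, 0+1=1, 0+9=9
a = 1: 1+0=1, 1+1=2, 1+9=10
a = 8: 8+0=8, 8+1=9, 8+9=4
a = 12: 12+0=12, 12+1=0, 12+9=8
A + B = {0, 1, 2, 4, 8, 9, 10, 12}, so |A + B| = 8.
Verify: 8 ≥ 6? Yes ✓.

CD lower bound = 6, actual |A + B| = 8.


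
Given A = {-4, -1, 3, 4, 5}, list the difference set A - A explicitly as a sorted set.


A - A = {a - a' : a, a' ∈ A}.
Compute a - a' for each ordered pair (a, a'):
a = -4: -4--4=0, -4--1=-3, -4-3=-7, -4-4=-8, -4-5=-9
a = -1: -1--4=3, -1--1=0, -1-3=-4, -1-4=-5, -1-5=-6
a = 3: 3--4=7, 3--1=4, 3-3=0, 3-4=-1, 3-5=-2
a = 4: 4--4=8, 4--1=5, 4-3=1, 4-4=0, 4-5=-1
a = 5: 5--4=9, 5--1=6, 5-3=2, 5-4=1, 5-5=0
Collecting distinct values (and noting 0 appears from a-a):
A - A = {-9, -8, -7, -6, -5, -4, -3, -2, -1, 0, 1, 2, 3, 4, 5, 6, 7, 8, 9}
|A - A| = 19

A - A = {-9, -8, -7, -6, -5, -4, -3, -2, -1, 0, 1, 2, 3, 4, 5, 6, 7, 8, 9}


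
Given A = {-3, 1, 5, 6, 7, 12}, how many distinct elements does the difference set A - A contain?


A - A = {a - a' : a, a' ∈ A}; |A| = 6.
Bounds: 2|A|-1 ≤ |A - A| ≤ |A|² - |A| + 1, i.e. 11 ≤ |A - A| ≤ 31.
Note: 0 ∈ A - A always (from a - a). The set is symmetric: if d ∈ A - A then -d ∈ A - A.
Enumerate nonzero differences d = a - a' with a > a' (then include -d):
Positive differences: {1, 2, 4, 5, 6, 7, 8, 9, 10, 11, 15}
Full difference set: {0} ∪ (positive diffs) ∪ (negative diffs).
|A - A| = 1 + 2·11 = 23 (matches direct enumeration: 23).

|A - A| = 23


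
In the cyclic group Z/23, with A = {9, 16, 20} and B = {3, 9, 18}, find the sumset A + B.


Work in Z/23Z: reduce every sum a + b modulo 23.
Enumerate all 9 pairs:
a = 9: 9+3=12, 9+9=18, 9+18=4
a = 16: 16+3=19, 16+9=2, 16+18=11
a = 20: 20+3=0, 20+9=6, 20+18=15
Distinct residues collected: {0, 2, 4, 6, 11, 12, 15, 18, 19}
|A + B| = 9 (out of 23 total residues).

A + B = {0, 2, 4, 6, 11, 12, 15, 18, 19}


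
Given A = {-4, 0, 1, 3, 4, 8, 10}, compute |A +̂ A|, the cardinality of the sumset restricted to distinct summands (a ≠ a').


Restricted sumset: A +̂ A = {a + a' : a ∈ A, a' ∈ A, a ≠ a'}.
Equivalently, take A + A and drop any sum 2a that is achievable ONLY as a + a for a ∈ A (i.e. sums representable only with equal summands).
Enumerate pairs (a, a') with a < a' (symmetric, so each unordered pair gives one sum; this covers all a ≠ a'):
  -4 + 0 = -4
  -4 + 1 = -3
  -4 + 3 = -1
  -4 + 4 = 0
  -4 + 8 = 4
  -4 + 10 = 6
  0 + 1 = 1
  0 + 3 = 3
  0 + 4 = 4
  0 + 8 = 8
  0 + 10 = 10
  1 + 3 = 4
  1 + 4 = 5
  1 + 8 = 9
  1 + 10 = 11
  3 + 4 = 7
  3 + 8 = 11
  3 + 10 = 13
  4 + 8 = 12
  4 + 10 = 14
  8 + 10 = 18
Collected distinct sums: {-4, -3, -1, 0, 1, 3, 4, 5, 6, 7, 8, 9, 10, 11, 12, 13, 14, 18}
|A +̂ A| = 18
(Reference bound: |A +̂ A| ≥ 2|A| - 3 for |A| ≥ 2, with |A| = 7 giving ≥ 11.)

|A +̂ A| = 18


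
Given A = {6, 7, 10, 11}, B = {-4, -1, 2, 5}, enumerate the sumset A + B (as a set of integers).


A + B = {a + b : a ∈ A, b ∈ B}.
Enumerate all |A|·|B| = 4·4 = 16 pairs (a, b) and collect distinct sums.
a = 6: 6+-4=2, 6+-1=5, 6+2=8, 6+5=11
a = 7: 7+-4=3, 7+-1=6, 7+2=9, 7+5=12
a = 10: 10+-4=6, 10+-1=9, 10+2=12, 10+5=15
a = 11: 11+-4=7, 11+-1=10, 11+2=13, 11+5=16
Collecting distinct sums: A + B = {2, 3, 5, 6, 7, 8, 9, 10, 11, 12, 13, 15, 16}
|A + B| = 13

A + B = {2, 3, 5, 6, 7, 8, 9, 10, 11, 12, 13, 15, 16}


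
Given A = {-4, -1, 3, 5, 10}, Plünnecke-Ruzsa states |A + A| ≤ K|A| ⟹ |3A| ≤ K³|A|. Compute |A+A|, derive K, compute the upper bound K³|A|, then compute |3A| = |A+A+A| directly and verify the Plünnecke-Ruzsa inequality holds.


|A| = 5.
Step 1: Compute A + A by enumerating all 25 pairs.
A + A = {-8, -5, -2, -1, 1, 2, 4, 6, 8, 9, 10, 13, 15, 20}, so |A + A| = 14.
Step 2: Doubling constant K = |A + A|/|A| = 14/5 = 14/5 ≈ 2.8000.
Step 3: Plünnecke-Ruzsa gives |3A| ≤ K³·|A| = (2.8000)³ · 5 ≈ 109.7600.
Step 4: Compute 3A = A + A + A directly by enumerating all triples (a,b,c) ∈ A³; |3A| = 28.
Step 5: Check 28 ≤ 109.7600? Yes ✓.

K = 14/5, Plünnecke-Ruzsa bound K³|A| ≈ 109.7600, |3A| = 28, inequality holds.


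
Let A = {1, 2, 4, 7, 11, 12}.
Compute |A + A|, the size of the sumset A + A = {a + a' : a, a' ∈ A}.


A + A = {a + a' : a, a' ∈ A}; |A| = 6.
General bounds: 2|A| - 1 ≤ |A + A| ≤ |A|(|A|+1)/2, i.e. 11 ≤ |A + A| ≤ 21.
Lower bound 2|A|-1 is attained iff A is an arithmetic progression.
Enumerate sums a + a' for a ≤ a' (symmetric, so this suffices):
a = 1: 1+1=2, 1+2=3, 1+4=5, 1+7=8, 1+11=12, 1+12=13
a = 2: 2+2=4, 2+4=6, 2+7=9, 2+11=13, 2+12=14
a = 4: 4+4=8, 4+7=11, 4+11=15, 4+12=16
a = 7: 7+7=14, 7+11=18, 7+12=19
a = 11: 11+11=22, 11+12=23
a = 12: 12+12=24
Distinct sums: {2, 3, 4, 5, 6, 8, 9, 11, 12, 13, 14, 15, 16, 18, 19, 22, 23, 24}
|A + A| = 18

|A + A| = 18


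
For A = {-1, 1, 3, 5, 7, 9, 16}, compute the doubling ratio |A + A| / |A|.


|A| = 7.
Compute A + A by enumerating all 49 pairs.
A + A = {-2, 0, 2, 4, 6, 8, 10, 12, 14, 15, 16, 17, 18, 19, 21, 23, 25, 32}, so |A + A| = 18.
K = |A + A| / |A| = 18/7 (already in lowest terms) ≈ 2.5714.
Reference: AP of size 7 gives K = 13/7 ≈ 1.8571; a fully generic set of size 7 gives K ≈ 4.0000.

|A| = 7, |A + A| = 18, K = 18/7.


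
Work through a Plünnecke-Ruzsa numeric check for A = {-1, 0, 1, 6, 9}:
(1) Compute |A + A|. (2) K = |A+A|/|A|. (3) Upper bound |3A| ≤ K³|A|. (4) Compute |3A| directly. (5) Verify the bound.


|A| = 5.
Step 1: Compute A + A by enumerating all 25 pairs.
A + A = {-2, -1, 0, 1, 2, 5, 6, 7, 8, 9, 10, 12, 15, 18}, so |A + A| = 14.
Step 2: Doubling constant K = |A + A|/|A| = 14/5 = 14/5 ≈ 2.8000.
Step 3: Plünnecke-Ruzsa gives |3A| ≤ K³·|A| = (2.8000)³ · 5 ≈ 109.7600.
Step 4: Compute 3A = A + A + A directly by enumerating all triples (a,b,c) ∈ A³; |3A| = 26.
Step 5: Check 26 ≤ 109.7600? Yes ✓.

K = 14/5, Plünnecke-Ruzsa bound K³|A| ≈ 109.7600, |3A| = 26, inequality holds.


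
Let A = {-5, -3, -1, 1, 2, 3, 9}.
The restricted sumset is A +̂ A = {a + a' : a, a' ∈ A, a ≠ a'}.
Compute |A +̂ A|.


Restricted sumset: A +̂ A = {a + a' : a ∈ A, a' ∈ A, a ≠ a'}.
Equivalently, take A + A and drop any sum 2a that is achievable ONLY as a + a for a ∈ A (i.e. sums representable only with equal summands).
Enumerate pairs (a, a') with a < a' (symmetric, so each unordered pair gives one sum; this covers all a ≠ a'):
  -5 + -3 = -8
  -5 + -1 = -6
  -5 + 1 = -4
  -5 + 2 = -3
  -5 + 3 = -2
  -5 + 9 = 4
  -3 + -1 = -4
  -3 + 1 = -2
  -3 + 2 = -1
  -3 + 3 = 0
  -3 + 9 = 6
  -1 + 1 = 0
  -1 + 2 = 1
  -1 + 3 = 2
  -1 + 9 = 8
  1 + 2 = 3
  1 + 3 = 4
  1 + 9 = 10
  2 + 3 = 5
  2 + 9 = 11
  3 + 9 = 12
Collected distinct sums: {-8, -6, -4, -3, -2, -1, 0, 1, 2, 3, 4, 5, 6, 8, 10, 11, 12}
|A +̂ A| = 17
(Reference bound: |A +̂ A| ≥ 2|A| - 3 for |A| ≥ 2, with |A| = 7 giving ≥ 11.)

|A +̂ A| = 17


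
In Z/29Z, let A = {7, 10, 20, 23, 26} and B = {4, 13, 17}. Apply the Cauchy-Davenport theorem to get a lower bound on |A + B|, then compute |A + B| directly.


Cauchy-Davenport: |A + B| ≥ min(p, |A| + |B| - 1) for A, B nonempty in Z/pZ.
|A| = 5, |B| = 3, p = 29.
CD lower bound = min(29, 5 + 3 - 1) = min(29, 7) = 7.
Compute A + B mod 29 directly:
a = 7: 7+4=11, 7+13=20, 7+17=24
a = 10: 10+4=14, 10+13=23, 10+17=27
a = 20: 20+4=24, 20+13=4, 20+17=8
a = 23: 23+4=27, 23+13=7, 23+17=11
a = 26: 26+4=1, 26+13=10, 26+17=14
A + B = {1, 4, 7, 8, 10, 11, 14, 20, 23, 24, 27}, so |A + B| = 11.
Verify: 11 ≥ 7? Yes ✓.

CD lower bound = 7, actual |A + B| = 11.


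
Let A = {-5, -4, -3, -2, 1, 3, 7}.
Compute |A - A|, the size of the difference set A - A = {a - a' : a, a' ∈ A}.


A - A = {a - a' : a, a' ∈ A}; |A| = 7.
Bounds: 2|A|-1 ≤ |A - A| ≤ |A|² - |A| + 1, i.e. 13 ≤ |A - A| ≤ 43.
Note: 0 ∈ A - A always (from a - a). The set is symmetric: if d ∈ A - A then -d ∈ A - A.
Enumerate nonzero differences d = a - a' with a > a' (then include -d):
Positive differences: {1, 2, 3, 4, 5, 6, 7, 8, 9, 10, 11, 12}
Full difference set: {0} ∪ (positive diffs) ∪ (negative diffs).
|A - A| = 1 + 2·12 = 25 (matches direct enumeration: 25).

|A - A| = 25


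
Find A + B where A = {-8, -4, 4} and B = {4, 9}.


A + B = {a + b : a ∈ A, b ∈ B}.
Enumerate all |A|·|B| = 3·2 = 6 pairs (a, b) and collect distinct sums.
a = -8: -8+4=-4, -8+9=1
a = -4: -4+4=0, -4+9=5
a = 4: 4+4=8, 4+9=13
Collecting distinct sums: A + B = {-4, 0, 1, 5, 8, 13}
|A + B| = 6

A + B = {-4, 0, 1, 5, 8, 13}


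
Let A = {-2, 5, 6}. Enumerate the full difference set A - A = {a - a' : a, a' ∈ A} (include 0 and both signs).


A - A = {a - a' : a, a' ∈ A}.
Compute a - a' for each ordered pair (a, a'):
a = -2: -2--2=0, -2-5=-7, -2-6=-8
a = 5: 5--2=7, 5-5=0, 5-6=-1
a = 6: 6--2=8, 6-5=1, 6-6=0
Collecting distinct values (and noting 0 appears from a-a):
A - A = {-8, -7, -1, 0, 1, 7, 8}
|A - A| = 7

A - A = {-8, -7, -1, 0, 1, 7, 8}


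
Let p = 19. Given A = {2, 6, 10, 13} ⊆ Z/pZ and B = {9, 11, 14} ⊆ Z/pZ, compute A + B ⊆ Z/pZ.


Work in Z/19Z: reduce every sum a + b modulo 19.
Enumerate all 12 pairs:
a = 2: 2+9=11, 2+11=13, 2+14=16
a = 6: 6+9=15, 6+11=17, 6+14=1
a = 10: 10+9=0, 10+11=2, 10+14=5
a = 13: 13+9=3, 13+11=5, 13+14=8
Distinct residues collected: {0, 1, 2, 3, 5, 8, 11, 13, 15, 16, 17}
|A + B| = 11 (out of 19 total residues).

A + B = {0, 1, 2, 3, 5, 8, 11, 13, 15, 16, 17}


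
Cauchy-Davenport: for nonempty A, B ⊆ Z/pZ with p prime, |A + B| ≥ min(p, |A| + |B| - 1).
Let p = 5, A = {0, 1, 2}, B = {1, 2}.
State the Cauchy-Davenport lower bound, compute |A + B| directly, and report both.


Cauchy-Davenport: |A + B| ≥ min(p, |A| + |B| - 1) for A, B nonempty in Z/pZ.
|A| = 3, |B| = 2, p = 5.
CD lower bound = min(5, 3 + 2 - 1) = min(5, 4) = 4.
Compute A + B mod 5 directly:
a = 0: 0+1=1, 0+2=2
a = 1: 1+1=2, 1+2=3
a = 2: 2+1=3, 2+2=4
A + B = {1, 2, 3, 4}, so |A + B| = 4.
Verify: 4 ≥ 4? Yes ✓.

CD lower bound = 4, actual |A + B| = 4.


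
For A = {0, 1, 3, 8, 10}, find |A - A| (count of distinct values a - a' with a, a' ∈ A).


A - A = {a - a' : a, a' ∈ A}; |A| = 5.
Bounds: 2|A|-1 ≤ |A - A| ≤ |A|² - |A| + 1, i.e. 9 ≤ |A - A| ≤ 21.
Note: 0 ∈ A - A always (from a - a). The set is symmetric: if d ∈ A - A then -d ∈ A - A.
Enumerate nonzero differences d = a - a' with a > a' (then include -d):
Positive differences: {1, 2, 3, 5, 7, 8, 9, 10}
Full difference set: {0} ∪ (positive diffs) ∪ (negative diffs).
|A - A| = 1 + 2·8 = 17 (matches direct enumeration: 17).

|A - A| = 17


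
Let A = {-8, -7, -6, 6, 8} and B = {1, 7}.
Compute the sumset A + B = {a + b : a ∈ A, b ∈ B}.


A + B = {a + b : a ∈ A, b ∈ B}.
Enumerate all |A|·|B| = 5·2 = 10 pairs (a, b) and collect distinct sums.
a = -8: -8+1=-7, -8+7=-1
a = -7: -7+1=-6, -7+7=0
a = -6: -6+1=-5, -6+7=1
a = 6: 6+1=7, 6+7=13
a = 8: 8+1=9, 8+7=15
Collecting distinct sums: A + B = {-7, -6, -5, -1, 0, 1, 7, 9, 13, 15}
|A + B| = 10

A + B = {-7, -6, -5, -1, 0, 1, 7, 9, 13, 15}


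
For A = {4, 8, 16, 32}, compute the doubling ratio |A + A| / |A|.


|A| = 4.
Compute A + A by enumerating all 16 pairs.
A + A = {8, 12, 16, 20, 24, 32, 36, 40, 48, 64}, so |A + A| = 10.
K = |A + A| / |A| = 10/4 = 5/2 ≈ 2.5000.
Reference: AP of size 4 gives K = 7/4 ≈ 1.7500; a fully generic set of size 4 gives K ≈ 2.5000.

|A| = 4, |A + A| = 10, K = 10/4 = 5/2.


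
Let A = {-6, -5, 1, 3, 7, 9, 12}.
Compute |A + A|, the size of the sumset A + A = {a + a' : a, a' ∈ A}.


A + A = {a + a' : a, a' ∈ A}; |A| = 7.
General bounds: 2|A| - 1 ≤ |A + A| ≤ |A|(|A|+1)/2, i.e. 13 ≤ |A + A| ≤ 28.
Lower bound 2|A|-1 is attained iff A is an arithmetic progression.
Enumerate sums a + a' for a ≤ a' (symmetric, so this suffices):
a = -6: -6+-6=-12, -6+-5=-11, -6+1=-5, -6+3=-3, -6+7=1, -6+9=3, -6+12=6
a = -5: -5+-5=-10, -5+1=-4, -5+3=-2, -5+7=2, -5+9=4, -5+12=7
a = 1: 1+1=2, 1+3=4, 1+7=8, 1+9=10, 1+12=13
a = 3: 3+3=6, 3+7=10, 3+9=12, 3+12=15
a = 7: 7+7=14, 7+9=16, 7+12=19
a = 9: 9+9=18, 9+12=21
a = 12: 12+12=24
Distinct sums: {-12, -11, -10, -5, -4, -3, -2, 1, 2, 3, 4, 6, 7, 8, 10, 12, 13, 14, 15, 16, 18, 19, 21, 24}
|A + A| = 24

|A + A| = 24


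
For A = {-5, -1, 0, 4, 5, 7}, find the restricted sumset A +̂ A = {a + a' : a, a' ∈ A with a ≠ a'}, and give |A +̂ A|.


Restricted sumset: A +̂ A = {a + a' : a ∈ A, a' ∈ A, a ≠ a'}.
Equivalently, take A + A and drop any sum 2a that is achievable ONLY as a + a for a ∈ A (i.e. sums representable only with equal summands).
Enumerate pairs (a, a') with a < a' (symmetric, so each unordered pair gives one sum; this covers all a ≠ a'):
  -5 + -1 = -6
  -5 + 0 = -5
  -5 + 4 = -1
  -5 + 5 = 0
  -5 + 7 = 2
  -1 + 0 = -1
  -1 + 4 = 3
  -1 + 5 = 4
  -1 + 7 = 6
  0 + 4 = 4
  0 + 5 = 5
  0 + 7 = 7
  4 + 5 = 9
  4 + 7 = 11
  5 + 7 = 12
Collected distinct sums: {-6, -5, -1, 0, 2, 3, 4, 5, 6, 7, 9, 11, 12}
|A +̂ A| = 13
(Reference bound: |A +̂ A| ≥ 2|A| - 3 for |A| ≥ 2, with |A| = 6 giving ≥ 9.)

|A +̂ A| = 13


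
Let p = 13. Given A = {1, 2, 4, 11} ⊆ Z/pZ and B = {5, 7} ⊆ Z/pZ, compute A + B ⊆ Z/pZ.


Work in Z/13Z: reduce every sum a + b modulo 13.
Enumerate all 8 pairs:
a = 1: 1+5=6, 1+7=8
a = 2: 2+5=7, 2+7=9
a = 4: 4+5=9, 4+7=11
a = 11: 11+5=3, 11+7=5
Distinct residues collected: {3, 5, 6, 7, 8, 9, 11}
|A + B| = 7 (out of 13 total residues).

A + B = {3, 5, 6, 7, 8, 9, 11}


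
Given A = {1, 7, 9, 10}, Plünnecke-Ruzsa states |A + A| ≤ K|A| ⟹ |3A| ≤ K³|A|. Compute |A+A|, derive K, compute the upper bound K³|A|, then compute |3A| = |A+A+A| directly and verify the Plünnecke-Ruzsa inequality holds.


|A| = 4.
Step 1: Compute A + A by enumerating all 16 pairs.
A + A = {2, 8, 10, 11, 14, 16, 17, 18, 19, 20}, so |A + A| = 10.
Step 2: Doubling constant K = |A + A|/|A| = 10/4 = 10/4 ≈ 2.5000.
Step 3: Plünnecke-Ruzsa gives |3A| ≤ K³·|A| = (2.5000)³ · 4 ≈ 62.5000.
Step 4: Compute 3A = A + A + A directly by enumerating all triples (a,b,c) ∈ A³; |3A| = 18.
Step 5: Check 18 ≤ 62.5000? Yes ✓.

K = 10/4, Plünnecke-Ruzsa bound K³|A| ≈ 62.5000, |3A| = 18, inequality holds.


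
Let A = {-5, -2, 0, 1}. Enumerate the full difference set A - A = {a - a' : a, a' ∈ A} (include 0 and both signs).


A - A = {a - a' : a, a' ∈ A}.
Compute a - a' for each ordered pair (a, a'):
a = -5: -5--5=0, -5--2=-3, -5-0=-5, -5-1=-6
a = -2: -2--5=3, -2--2=0, -2-0=-2, -2-1=-3
a = 0: 0--5=5, 0--2=2, 0-0=0, 0-1=-1
a = 1: 1--5=6, 1--2=3, 1-0=1, 1-1=0
Collecting distinct values (and noting 0 appears from a-a):
A - A = {-6, -5, -3, -2, -1, 0, 1, 2, 3, 5, 6}
|A - A| = 11

A - A = {-6, -5, -3, -2, -1, 0, 1, 2, 3, 5, 6}
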